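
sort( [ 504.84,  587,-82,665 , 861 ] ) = [ - 82,504.84, 587,665,  861]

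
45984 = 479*96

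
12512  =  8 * 1564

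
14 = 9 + 5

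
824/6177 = 824/6177 = 0.13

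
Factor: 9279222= 2^1  *3^1*1546537^1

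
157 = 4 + 153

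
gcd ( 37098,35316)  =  162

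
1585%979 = 606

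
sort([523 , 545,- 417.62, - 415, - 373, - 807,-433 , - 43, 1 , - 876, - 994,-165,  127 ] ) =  [ - 994, - 876,- 807,- 433, -417.62 , - 415, - 373,-165, -43, 1, 127, 523,  545 ] 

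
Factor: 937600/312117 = 2^7*3^ (  -  1)*5^2*13^( - 1)*53^ ( - 1)*151^ ( - 1 )*293^1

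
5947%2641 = 665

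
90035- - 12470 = 102505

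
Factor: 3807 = 3^4 * 47^1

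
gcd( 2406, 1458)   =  6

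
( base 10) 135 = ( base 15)90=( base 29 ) 4j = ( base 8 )207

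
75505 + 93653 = 169158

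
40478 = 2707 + 37771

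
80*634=50720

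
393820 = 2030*194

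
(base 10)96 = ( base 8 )140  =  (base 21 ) 4C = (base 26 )3i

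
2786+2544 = 5330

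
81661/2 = 81661/2 = 40830.50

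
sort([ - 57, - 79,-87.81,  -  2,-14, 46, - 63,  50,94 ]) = [ - 87.81,-79, - 63, - 57, - 14,-2,46,50,94 ]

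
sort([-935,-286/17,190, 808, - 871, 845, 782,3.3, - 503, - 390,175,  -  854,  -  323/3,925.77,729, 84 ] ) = [  -  935, - 871,-854, - 503, - 390, - 323/3,-286/17,3.3,84,175, 190,729,782,808,845,  925.77] 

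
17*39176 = 665992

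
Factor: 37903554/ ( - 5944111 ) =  - 2^1 * 3^2 * 13^1*43^1*191^ ( - 1 )*3767^1*31121^( - 1 ) 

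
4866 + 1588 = 6454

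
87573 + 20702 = 108275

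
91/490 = 13/70 = 0.19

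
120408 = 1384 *87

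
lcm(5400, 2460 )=221400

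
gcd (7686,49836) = 6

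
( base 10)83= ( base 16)53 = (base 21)3k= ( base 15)58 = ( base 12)6b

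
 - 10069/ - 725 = 13 + 644/725 = 13.89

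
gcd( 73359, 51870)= 741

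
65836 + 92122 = 157958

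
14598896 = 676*21596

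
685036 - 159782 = 525254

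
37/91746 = 37/91746  =  0.00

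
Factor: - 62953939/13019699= -7^ (-1 )*11^ ( - 1)*353^( - 1)*479^( - 1 )*62953939^1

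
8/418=4/209 = 0.02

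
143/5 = 28 + 3/5 = 28.60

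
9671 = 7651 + 2020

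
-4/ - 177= 4/177 = 0.02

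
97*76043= 7376171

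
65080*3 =195240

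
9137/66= 9137/66 = 138.44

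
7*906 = 6342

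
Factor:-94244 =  - 2^2*23561^1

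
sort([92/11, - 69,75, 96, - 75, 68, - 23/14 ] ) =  [ - 75, - 69,  -  23/14, 92/11, 68, 75, 96 ] 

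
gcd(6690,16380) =30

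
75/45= 5/3 = 1.67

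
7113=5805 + 1308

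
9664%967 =961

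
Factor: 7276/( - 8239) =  - 2^2 *7^(-1) *11^( - 1) * 17^1=- 68/77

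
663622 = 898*739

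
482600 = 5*96520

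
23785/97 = 23785/97 = 245.21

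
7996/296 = 27 + 1/74 = 27.01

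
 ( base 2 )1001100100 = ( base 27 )MI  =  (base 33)ii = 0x264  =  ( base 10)612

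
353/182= 1+171/182 =1.94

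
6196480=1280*4841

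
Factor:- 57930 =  - 2^1 *3^1 * 5^1*1931^1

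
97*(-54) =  - 5238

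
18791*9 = 169119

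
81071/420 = 193 + 11/420 = 193.03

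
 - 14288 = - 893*16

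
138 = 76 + 62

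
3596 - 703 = 2893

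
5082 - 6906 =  - 1824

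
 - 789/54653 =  - 1 + 53864/54653 = - 0.01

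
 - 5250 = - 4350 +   -  900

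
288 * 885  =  254880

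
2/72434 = 1/36217= 0.00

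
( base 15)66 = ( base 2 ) 1100000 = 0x60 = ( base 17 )5B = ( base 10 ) 96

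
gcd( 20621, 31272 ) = 1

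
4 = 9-5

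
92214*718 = 66209652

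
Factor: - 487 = -487^1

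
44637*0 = 0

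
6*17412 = 104472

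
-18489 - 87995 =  - 106484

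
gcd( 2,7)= 1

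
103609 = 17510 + 86099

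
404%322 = 82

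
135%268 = 135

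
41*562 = 23042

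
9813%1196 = 245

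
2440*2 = 4880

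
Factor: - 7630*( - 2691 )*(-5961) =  -122393219130 = -2^1*3^3*5^1 * 7^1 * 13^1 * 23^1*109^1*1987^1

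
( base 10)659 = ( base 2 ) 1010010011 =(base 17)24D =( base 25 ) 119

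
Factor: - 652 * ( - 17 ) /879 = 2^2*3^( - 1 )*17^1*163^1*293^( - 1) = 11084/879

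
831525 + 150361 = 981886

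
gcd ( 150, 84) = 6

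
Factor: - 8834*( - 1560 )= 13781040   =  2^4 *3^1*5^1*7^1*13^1*631^1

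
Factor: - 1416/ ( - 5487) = 2^3*31^( - 1) = 8/31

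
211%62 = 25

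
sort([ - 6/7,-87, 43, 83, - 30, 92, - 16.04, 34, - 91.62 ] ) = [ - 91.62 , - 87, - 30,-16.04, - 6/7, 34,43, 83,92]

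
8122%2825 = 2472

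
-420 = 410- 830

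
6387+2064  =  8451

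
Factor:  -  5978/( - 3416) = 7/4 = 2^( - 2 )*7^1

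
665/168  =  3 + 23/24 = 3.96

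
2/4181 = 2/4181 = 0.00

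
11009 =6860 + 4149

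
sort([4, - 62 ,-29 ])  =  [ - 62, - 29,  4] 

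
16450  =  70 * 235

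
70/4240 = 7/424=0.02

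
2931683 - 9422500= - 6490817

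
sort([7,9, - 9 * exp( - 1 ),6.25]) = [ - 9*exp( - 1 ), 6.25,7, 9]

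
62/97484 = 31/48742=0.00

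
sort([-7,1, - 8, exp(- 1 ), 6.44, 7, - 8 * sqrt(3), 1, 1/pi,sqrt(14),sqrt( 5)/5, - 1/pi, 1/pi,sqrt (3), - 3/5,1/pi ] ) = [-8*sqrt(3 ), - 8, - 7, - 3/5, - 1/pi,1/pi,1/pi, 1/pi,exp( - 1),sqrt( 5)/5, 1, 1, sqrt( 3), sqrt( 14 ),6.44, 7]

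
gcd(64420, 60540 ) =20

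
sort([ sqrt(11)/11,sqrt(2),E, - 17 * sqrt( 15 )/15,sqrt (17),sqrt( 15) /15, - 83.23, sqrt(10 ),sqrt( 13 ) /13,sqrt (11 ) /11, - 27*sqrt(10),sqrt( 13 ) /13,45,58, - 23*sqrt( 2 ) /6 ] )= [ - 27 *sqrt( 10), - 83.23 , - 23 * sqrt(2 )/6, - 17*sqrt( 15)/15, sqrt( 15) /15,  sqrt (13)/13, sqrt( 13 )/13,sqrt(11 )/11, sqrt( 11 ) /11,sqrt( 2),E,sqrt(10 ),sqrt( 17 ),  45, 58] 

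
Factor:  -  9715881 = -3^1*7^1*127^1*3643^1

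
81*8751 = 708831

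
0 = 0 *94289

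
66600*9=599400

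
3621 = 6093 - 2472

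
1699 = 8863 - 7164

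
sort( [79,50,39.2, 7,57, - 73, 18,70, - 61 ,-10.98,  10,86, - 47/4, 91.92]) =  [ - 73, - 61,-47/4, - 10.98,7,10, 18,39.2,50,57, 70, 79,86, 91.92]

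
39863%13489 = 12885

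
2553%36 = 33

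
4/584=1/146 = 0.01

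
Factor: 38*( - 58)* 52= -114608 = -  2^4*13^1*19^1*29^1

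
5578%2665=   248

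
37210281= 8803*4227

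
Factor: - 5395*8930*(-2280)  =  109844358000 = 2^4*3^1*  5^3  *  13^1 * 19^2 * 47^1 * 83^1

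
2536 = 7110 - 4574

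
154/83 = 154/83 = 1.86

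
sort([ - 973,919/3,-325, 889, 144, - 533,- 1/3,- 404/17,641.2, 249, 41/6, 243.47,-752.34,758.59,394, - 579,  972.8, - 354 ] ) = [-973,  -  752.34,-579,-533,-354,-325 ,  -  404/17,- 1/3,41/6,144, 243.47,249 , 919/3,394, 641.2, 758.59,889,972.8 ]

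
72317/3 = 24105 + 2/3  =  24105.67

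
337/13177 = 337/13177 = 0.03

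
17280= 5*3456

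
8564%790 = 664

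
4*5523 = 22092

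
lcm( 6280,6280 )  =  6280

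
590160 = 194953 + 395207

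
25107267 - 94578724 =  - 69471457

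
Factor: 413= 7^1*59^1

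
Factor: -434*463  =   - 2^1 * 7^1 * 31^1 * 463^1=- 200942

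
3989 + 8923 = 12912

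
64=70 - 6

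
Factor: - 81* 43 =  - 3483 = - 3^4*43^1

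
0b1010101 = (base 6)221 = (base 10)85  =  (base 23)3g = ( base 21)41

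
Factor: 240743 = 240743^1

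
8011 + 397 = 8408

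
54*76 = 4104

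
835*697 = 581995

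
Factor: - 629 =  - 17^1* 37^1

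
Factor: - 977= - 977^1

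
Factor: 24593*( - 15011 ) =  - 369165523=- 17^1*883^1*24593^1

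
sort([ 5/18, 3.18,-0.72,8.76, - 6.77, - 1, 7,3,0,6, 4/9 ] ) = [ - 6.77, - 1,-0.72,0,5/18, 4/9,3,3.18, 6,7,8.76]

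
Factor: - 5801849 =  - 5801849^1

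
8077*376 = 3036952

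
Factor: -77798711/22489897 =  - 19^1*149^1*1237^( - 1 )*18181^(- 1)*27481^1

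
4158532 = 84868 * 49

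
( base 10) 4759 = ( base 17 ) g7g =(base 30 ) 58J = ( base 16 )1297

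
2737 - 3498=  - 761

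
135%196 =135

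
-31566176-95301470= - 126867646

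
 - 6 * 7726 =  - 46356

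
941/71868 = 941/71868=0.01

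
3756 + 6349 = 10105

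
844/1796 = 211/449 = 0.47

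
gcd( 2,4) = 2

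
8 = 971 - 963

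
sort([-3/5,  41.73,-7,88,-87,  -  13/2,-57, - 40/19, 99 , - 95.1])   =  [ - 95.1, - 87, - 57,-7, - 13/2,  -  40/19, - 3/5  ,  41.73, 88, 99]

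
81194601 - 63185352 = 18009249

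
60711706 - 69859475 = -9147769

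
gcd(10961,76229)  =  1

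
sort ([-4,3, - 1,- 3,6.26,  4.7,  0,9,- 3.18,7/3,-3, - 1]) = [-4, - 3.18,  -  3, - 3, - 1,-1, 0,  7/3, 3,4.7,6.26, 9]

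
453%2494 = 453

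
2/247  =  2/247 = 0.01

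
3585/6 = 597+ 1/2=597.50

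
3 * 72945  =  218835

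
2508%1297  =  1211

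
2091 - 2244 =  - 153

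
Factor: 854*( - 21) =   -  2^1*3^1*7^2* 61^1 = - 17934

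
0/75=0 = 0.00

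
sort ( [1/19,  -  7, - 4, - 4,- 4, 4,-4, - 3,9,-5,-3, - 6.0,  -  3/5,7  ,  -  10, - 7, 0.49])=[ - 10, - 7,  -  7,-6.0,- 5, - 4 , - 4, - 4, - 4 ,  -  3, - 3, - 3/5, 1/19,0.49,4,7, 9] 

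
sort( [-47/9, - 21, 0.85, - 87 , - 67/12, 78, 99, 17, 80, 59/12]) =[  -  87, -21, - 67/12,-47/9,0.85, 59/12, 17, 78, 80, 99 ]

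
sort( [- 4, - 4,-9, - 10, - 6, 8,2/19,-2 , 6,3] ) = [ - 10, - 9,  -  6, - 4, - 4 , - 2,2/19,3 , 6,8]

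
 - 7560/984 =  - 8 + 13/41 = -  7.68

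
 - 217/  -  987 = 31/141 = 0.22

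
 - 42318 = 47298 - 89616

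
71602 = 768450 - 696848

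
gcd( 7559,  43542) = 1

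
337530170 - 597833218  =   - 260303048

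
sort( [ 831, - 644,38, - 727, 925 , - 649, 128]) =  [ - 727,-649, - 644,38, 128, 831, 925]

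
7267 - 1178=6089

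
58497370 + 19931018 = 78428388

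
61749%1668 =33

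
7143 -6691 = 452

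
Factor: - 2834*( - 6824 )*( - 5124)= - 2^6 * 3^1*7^1 * 13^1*61^1*109^1*853^1 = - 99094142784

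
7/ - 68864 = -7/68864 = -0.00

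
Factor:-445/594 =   -  2^( - 1 )*3^( - 3 )*5^1*11^( - 1)*89^1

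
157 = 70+87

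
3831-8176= - 4345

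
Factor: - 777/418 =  - 2^(-1 )*3^1 * 7^1 * 11^( - 1)*19^( - 1) *37^1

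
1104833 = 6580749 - 5475916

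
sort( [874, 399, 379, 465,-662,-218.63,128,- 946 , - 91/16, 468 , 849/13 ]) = [ - 946,  -  662, - 218.63 ,  -  91/16,849/13,128, 379,399, 465, 468, 874] 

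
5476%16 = 4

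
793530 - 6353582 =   -  5560052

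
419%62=47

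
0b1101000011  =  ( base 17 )2F2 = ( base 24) 1aj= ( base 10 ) 835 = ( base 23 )1D7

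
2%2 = 0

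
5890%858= 742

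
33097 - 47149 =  - 14052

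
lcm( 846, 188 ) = 1692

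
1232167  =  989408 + 242759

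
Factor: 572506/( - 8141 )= - 2^1*7^(- 1 )*11^1 *53^1*491^1*1163^ ( - 1 )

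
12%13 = 12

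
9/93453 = 3/31151 = 0.00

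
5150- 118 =5032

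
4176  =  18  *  232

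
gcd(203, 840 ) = 7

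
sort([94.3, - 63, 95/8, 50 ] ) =[- 63,95/8,50, 94.3 ]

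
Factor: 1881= 3^2*11^1*19^1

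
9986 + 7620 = 17606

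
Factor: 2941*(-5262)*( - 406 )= 2^2* 3^1*7^1*17^1 * 29^1*173^1*877^1 = 6283070052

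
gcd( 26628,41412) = 84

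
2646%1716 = 930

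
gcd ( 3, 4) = 1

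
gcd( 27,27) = 27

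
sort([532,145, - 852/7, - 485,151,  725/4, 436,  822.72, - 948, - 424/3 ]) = [ - 948,-485, - 424/3 , - 852/7, 145, 151, 725/4,436,  532, 822.72]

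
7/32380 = 7/32380 = 0.00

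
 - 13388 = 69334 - 82722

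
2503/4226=2503/4226 = 0.59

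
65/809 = 65/809 = 0.08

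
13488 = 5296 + 8192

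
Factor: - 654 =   -  2^1*3^1*109^1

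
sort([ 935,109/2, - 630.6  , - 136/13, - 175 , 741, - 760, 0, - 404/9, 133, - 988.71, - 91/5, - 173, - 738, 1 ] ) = [ - 988.71, - 760, - 738,-630.6, - 175, - 173,-404/9,-91/5, - 136/13,  0,1, 109/2,133,741,935 ] 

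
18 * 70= 1260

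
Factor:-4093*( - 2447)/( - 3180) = -10015571/3180  =  - 2^ ( - 2 )*3^( - 1)*5^( - 1)*53^( - 1 )*2447^1*4093^1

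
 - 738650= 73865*( - 10)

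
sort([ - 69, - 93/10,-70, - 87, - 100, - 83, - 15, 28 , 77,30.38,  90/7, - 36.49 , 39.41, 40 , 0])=[ - 100,-87, - 83,  -  70,-69, -36.49,-15, - 93/10,0, 90/7, 28, 30.38, 39.41, 40, 77] 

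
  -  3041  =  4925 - 7966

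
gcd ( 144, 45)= 9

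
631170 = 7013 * 90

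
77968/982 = 38984/491 = 79.40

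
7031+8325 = 15356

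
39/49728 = 13/16576= 0.00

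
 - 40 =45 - 85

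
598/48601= 598/48601=0.01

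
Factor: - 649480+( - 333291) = -61^1*16111^1 = -982771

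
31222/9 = 31222/9 = 3469.11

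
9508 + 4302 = 13810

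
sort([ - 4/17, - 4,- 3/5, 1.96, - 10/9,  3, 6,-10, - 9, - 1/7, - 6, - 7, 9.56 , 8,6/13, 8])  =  [ - 10, - 9, - 7, - 6, - 4, - 10/9, - 3/5, - 4/17, - 1/7,6/13, 1.96,3, 6, 8, 8, 9.56 ] 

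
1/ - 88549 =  - 1 + 88548/88549 = - 0.00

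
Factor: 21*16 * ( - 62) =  - 2^5*3^1 * 7^1*31^1 = - 20832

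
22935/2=22935/2 = 11467.50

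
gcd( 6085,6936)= 1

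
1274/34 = 637/17=37.47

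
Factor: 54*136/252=2^2*3^1*7^(-1 ) * 17^1=204/7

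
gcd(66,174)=6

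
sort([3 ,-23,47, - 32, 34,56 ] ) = [ - 32 ,-23,3, 34,47,56] 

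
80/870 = 8/87 = 0.09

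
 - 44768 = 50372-95140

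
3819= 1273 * 3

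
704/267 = 704/267 = 2.64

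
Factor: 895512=2^3 * 3^1*37313^1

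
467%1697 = 467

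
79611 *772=61459692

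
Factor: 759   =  3^1 * 11^1 * 23^1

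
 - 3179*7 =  - 22253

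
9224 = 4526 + 4698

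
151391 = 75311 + 76080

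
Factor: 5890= 2^1 * 5^1*19^1*31^1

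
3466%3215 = 251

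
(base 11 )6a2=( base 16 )346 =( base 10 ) 838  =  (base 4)31012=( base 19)262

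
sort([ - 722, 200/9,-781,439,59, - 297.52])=[-781,-722,-297.52, 200/9,59, 439]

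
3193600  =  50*63872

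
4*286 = 1144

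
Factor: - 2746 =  - 2^1*1373^1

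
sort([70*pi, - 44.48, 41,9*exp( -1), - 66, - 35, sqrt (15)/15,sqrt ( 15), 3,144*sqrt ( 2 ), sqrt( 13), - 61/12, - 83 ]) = [ - 83,  -  66, - 44.48, - 35, - 61/12 , sqrt ( 15) /15 , 3 , 9*exp( -1),sqrt ( 13), sqrt(15), 41, 144*sqrt( 2),70*pi ] 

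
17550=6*2925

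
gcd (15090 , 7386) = 6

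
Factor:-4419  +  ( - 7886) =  - 5^1*23^1*107^1 = -  12305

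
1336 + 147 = 1483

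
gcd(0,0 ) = 0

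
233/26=8 + 25/26 = 8.96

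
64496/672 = 95 + 41/42 = 95.98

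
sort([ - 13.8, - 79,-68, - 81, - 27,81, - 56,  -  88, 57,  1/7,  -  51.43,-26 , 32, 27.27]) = [ -88, - 81, - 79, - 68, - 56, -51.43, - 27, - 26,-13.8, 1/7,27.27, 32, 57,81]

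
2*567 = 1134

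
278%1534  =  278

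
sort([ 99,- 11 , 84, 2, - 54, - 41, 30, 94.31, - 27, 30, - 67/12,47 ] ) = [ - 54, - 41, - 27, - 11,  -  67/12,2, 30,  30, 47 , 84, 94.31,99 ] 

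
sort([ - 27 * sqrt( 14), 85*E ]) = [ - 27*sqrt(14 ),85 *E]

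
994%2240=994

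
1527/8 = 1527/8 = 190.88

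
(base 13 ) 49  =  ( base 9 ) 67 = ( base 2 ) 111101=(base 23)2f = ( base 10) 61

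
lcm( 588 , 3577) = 42924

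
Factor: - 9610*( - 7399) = 2^1*5^1*7^2*31^2 * 151^1  =  71104390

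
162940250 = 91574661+71365589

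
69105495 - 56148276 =12957219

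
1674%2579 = 1674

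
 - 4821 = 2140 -6961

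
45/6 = 15/2 = 7.50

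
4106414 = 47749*86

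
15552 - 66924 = -51372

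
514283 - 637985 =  - 123702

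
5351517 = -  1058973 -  - 6410490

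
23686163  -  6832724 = 16853439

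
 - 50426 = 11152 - 61578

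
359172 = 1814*198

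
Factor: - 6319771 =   -  103^1*61357^1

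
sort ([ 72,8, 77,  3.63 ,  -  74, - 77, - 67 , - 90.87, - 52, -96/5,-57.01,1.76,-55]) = [ - 90.87, - 77, -74, - 67, - 57.01,-55, -52, - 96/5,1.76, 3.63 , 8 , 72,77]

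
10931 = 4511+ 6420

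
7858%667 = 521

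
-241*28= - 6748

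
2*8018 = 16036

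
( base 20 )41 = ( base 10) 81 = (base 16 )51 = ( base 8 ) 121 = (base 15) 56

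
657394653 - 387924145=269470508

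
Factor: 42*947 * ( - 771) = - 2^1* 3^2*7^1 *257^1*947^1  =  - 30665754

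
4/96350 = 2/48175 = 0.00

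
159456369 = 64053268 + 95403101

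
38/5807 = 38/5807 = 0.01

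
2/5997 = 2/5997= 0.00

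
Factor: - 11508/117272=- 21/214 = - 2^( - 1)*3^1 * 7^1*107^( - 1)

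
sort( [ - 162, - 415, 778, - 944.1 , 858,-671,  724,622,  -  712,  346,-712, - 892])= [ - 944.1, -892, -712, - 712  ,  -  671,-415,-162, 346 , 622, 724, 778, 858] 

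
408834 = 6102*67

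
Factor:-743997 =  - 3^1*247999^1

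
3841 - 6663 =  - 2822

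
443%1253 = 443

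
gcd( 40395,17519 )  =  1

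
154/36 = 4 + 5/18  =  4.28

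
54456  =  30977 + 23479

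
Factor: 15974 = 2^1*7^2*163^1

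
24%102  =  24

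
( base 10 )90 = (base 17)55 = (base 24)3I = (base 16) 5a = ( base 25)3F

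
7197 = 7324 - 127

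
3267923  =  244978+3022945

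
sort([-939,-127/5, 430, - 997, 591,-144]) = [-997, - 939, -144, - 127/5,430, 591] 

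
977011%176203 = 95996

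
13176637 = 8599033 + 4577604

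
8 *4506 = 36048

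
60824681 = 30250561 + 30574120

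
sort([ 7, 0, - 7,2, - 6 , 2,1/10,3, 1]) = [ - 7,-6, 0,1/10, 1, 2, 2,3 , 7]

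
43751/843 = 51+ 758/843 = 51.90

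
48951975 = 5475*8941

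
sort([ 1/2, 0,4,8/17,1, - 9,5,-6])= [-9,-6,0,8/17,1/2,1,  4,5]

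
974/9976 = 487/4988 = 0.10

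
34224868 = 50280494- 16055626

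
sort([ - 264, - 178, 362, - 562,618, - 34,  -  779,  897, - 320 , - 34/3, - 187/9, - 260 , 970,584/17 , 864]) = [ - 779,-562, - 320, - 264, - 260,-178, - 34, - 187/9, - 34/3,584/17, 362,618 , 864,  897, 970]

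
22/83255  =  22/83255 = 0.00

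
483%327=156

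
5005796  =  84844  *59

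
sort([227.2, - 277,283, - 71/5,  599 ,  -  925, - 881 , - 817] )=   [-925,-881, - 817, - 277, - 71/5, 227.2,  283,  599 ] 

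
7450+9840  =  17290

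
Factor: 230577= 3^1*151^1*509^1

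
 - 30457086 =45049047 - 75506133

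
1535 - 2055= -520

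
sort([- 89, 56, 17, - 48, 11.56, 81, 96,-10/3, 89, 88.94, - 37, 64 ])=[  -  89,-48, - 37, - 10/3,11.56, 17, 56,64, 81,88.94, 89,96]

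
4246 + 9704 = 13950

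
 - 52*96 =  - 4992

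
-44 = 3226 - 3270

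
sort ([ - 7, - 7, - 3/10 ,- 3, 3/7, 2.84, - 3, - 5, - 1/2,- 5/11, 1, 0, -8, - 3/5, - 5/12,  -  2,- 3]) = [-8, - 7, - 7, - 5, - 3, - 3,-3, - 2,- 3/5, - 1/2, - 5/11, - 5/12,-3/10, 0, 3/7,1, 2.84 ]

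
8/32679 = 8/32679 = 0.00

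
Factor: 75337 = 75337^1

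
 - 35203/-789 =35203/789 = 44.62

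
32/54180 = 8/13545 = 0.00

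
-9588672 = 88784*( - 108 )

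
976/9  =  976/9 = 108.44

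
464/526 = 232/263 = 0.88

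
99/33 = 3= 3.00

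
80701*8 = 645608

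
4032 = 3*1344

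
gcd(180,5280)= 60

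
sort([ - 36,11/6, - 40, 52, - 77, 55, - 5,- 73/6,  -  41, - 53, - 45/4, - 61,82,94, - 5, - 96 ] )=[ - 96,-77, - 61,  -  53, -41, - 40, - 36,- 73/6, - 45/4, - 5, - 5,11/6, 52,55,82 , 94 ] 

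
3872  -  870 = 3002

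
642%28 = 26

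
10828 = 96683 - 85855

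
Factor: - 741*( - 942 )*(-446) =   -  2^2 * 3^2 * 13^1*19^1*157^1*223^1 = -311317812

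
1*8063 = 8063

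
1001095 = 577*1735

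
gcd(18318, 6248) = 142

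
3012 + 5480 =8492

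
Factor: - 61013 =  -17^1*37^1*97^1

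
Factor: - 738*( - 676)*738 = 368179344= 2^4 * 3^4  *13^2*41^2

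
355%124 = 107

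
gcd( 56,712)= 8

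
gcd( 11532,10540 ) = 124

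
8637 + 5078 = 13715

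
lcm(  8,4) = 8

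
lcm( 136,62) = 4216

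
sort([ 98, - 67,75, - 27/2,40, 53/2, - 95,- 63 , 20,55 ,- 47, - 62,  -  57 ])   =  [ - 95, - 67, - 63,  -  62, - 57, - 47, - 27/2 , 20,53/2 , 40,55,75,98]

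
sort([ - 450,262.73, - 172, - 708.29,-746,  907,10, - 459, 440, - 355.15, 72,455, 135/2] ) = [ - 746,-708.29, - 459, - 450, - 355.15, - 172, 10,135/2,72,262.73,440,455, 907] 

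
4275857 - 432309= 3843548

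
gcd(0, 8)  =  8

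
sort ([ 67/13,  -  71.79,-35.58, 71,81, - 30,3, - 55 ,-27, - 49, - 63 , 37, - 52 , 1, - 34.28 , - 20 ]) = [-71.79, - 63, -55 ,-52 , - 49,-35.58,-34.28, - 30,- 27 , -20,1,  3, 67/13, 37, 71,81 ] 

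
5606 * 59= 330754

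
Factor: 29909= 11^1 * 2719^1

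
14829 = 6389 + 8440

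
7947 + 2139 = 10086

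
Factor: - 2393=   -  2393^1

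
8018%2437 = 707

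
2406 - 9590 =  - 7184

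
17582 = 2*8791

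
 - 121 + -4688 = -4809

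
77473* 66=5113218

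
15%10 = 5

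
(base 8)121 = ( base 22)3F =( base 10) 81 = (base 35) 2b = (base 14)5b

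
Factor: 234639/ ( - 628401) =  - 87/233 = -3^1*29^1*233^( - 1 )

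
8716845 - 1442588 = 7274257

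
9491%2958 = 617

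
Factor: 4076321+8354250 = 12430571 = 79^1*157349^1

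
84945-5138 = 79807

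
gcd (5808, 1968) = 48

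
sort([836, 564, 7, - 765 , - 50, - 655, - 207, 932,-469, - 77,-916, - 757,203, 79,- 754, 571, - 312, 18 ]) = [ - 916 , - 765 , - 757, - 754,- 655, - 469, - 312, - 207,  -  77 , - 50 , 7 , 18,79,  203, 564, 571,836, 932]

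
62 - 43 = 19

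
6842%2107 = 521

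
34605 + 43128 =77733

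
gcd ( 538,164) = 2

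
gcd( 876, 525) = 3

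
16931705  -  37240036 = -20308331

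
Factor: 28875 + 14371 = 2^1 * 7^1 * 3089^1 = 43246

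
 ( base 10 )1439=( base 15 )65E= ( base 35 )164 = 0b10110011111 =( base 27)1q8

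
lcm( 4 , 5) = 20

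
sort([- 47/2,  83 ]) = [-47/2,  83]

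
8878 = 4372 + 4506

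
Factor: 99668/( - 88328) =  - 2^( - 1) *61^( - 1 )*181^( - 1) *24917^1 =- 24917/22082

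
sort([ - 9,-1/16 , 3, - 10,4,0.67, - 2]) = [ - 10, - 9,  -  2 , - 1/16  ,  0.67, 3, 4 ]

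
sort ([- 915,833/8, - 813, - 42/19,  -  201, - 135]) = [ - 915, - 813, - 201, - 135, - 42/19, 833/8]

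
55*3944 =216920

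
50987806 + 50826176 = 101813982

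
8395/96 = 8395/96 = 87.45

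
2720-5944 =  - 3224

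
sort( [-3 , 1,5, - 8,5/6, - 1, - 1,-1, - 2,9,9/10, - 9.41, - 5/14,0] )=[  -  9.41, - 8, - 3, - 2, - 1, - 1,-1,- 5/14,0,5/6,9/10, 1,5,9]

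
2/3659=2/3659  =  0.00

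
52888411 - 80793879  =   - 27905468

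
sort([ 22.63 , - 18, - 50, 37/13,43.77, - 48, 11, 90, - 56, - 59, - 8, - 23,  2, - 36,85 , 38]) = [-59, - 56 , - 50, - 48, - 36 , - 23, - 18,  -  8,2, 37/13,11, 22.63 , 38, 43.77, 85,90]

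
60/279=20/93 = 0.22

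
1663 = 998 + 665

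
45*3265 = 146925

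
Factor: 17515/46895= 31/83 = 31^1*83^( - 1)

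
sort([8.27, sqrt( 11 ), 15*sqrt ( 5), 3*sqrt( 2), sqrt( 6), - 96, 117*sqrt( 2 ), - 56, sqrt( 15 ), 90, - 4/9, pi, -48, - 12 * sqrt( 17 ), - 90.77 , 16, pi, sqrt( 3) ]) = [  -  96, - 90.77, - 56, -12*sqrt (17 ), - 48, - 4/9, sqrt(3 ), sqrt(6 ),pi, pi, sqrt( 11 ), sqrt( 15), 3*sqrt( 2 ), 8.27,16, 15*sqrt( 5),  90, 117*sqrt ( 2 )]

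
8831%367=23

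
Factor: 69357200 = 2^4*5^2*11^2 * 1433^1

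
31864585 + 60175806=92040391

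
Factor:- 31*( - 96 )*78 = 232128  =  2^6*3^2*13^1*31^1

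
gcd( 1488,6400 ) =16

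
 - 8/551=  - 8/551 = - 0.01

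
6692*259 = 1733228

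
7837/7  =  7837/7 = 1119.57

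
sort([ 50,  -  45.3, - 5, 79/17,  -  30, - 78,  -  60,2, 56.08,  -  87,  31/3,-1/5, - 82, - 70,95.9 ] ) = [ - 87, - 82  , - 78 , - 70, - 60,  -  45.3,  -  30,  -  5, - 1/5, 2,79/17  ,  31/3,  50,  56.08,95.9] 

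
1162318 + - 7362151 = - 6199833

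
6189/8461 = 6189/8461 = 0.73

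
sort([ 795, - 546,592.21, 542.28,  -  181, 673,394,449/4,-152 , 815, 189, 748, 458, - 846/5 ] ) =[-546, - 181, - 846/5, - 152, 449/4,189, 394 , 458, 542.28,592.21,673, 748, 795,815 ]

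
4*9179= 36716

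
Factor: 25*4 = 100 = 2^2*5^2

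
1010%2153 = 1010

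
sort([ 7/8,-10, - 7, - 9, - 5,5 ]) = [ - 10, - 9,  -  7, - 5,  7/8, 5]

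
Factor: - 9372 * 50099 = - 469527828= -2^2 * 3^1 * 7^1*11^1*17^1 * 71^1 * 421^1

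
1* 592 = 592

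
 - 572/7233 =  - 572/7233= - 0.08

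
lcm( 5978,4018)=245098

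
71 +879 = 950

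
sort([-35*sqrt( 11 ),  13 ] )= [ - 35*sqrt (11), 13]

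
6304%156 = 64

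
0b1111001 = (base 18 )6D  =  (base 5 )441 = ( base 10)121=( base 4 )1321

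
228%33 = 30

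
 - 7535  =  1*( - 7535 ) 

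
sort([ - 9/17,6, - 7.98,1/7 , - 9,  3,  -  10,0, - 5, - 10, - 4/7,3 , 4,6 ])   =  [ - 10, - 10, - 9, - 7.98, - 5,-4/7,-9/17,  0, 1/7, 3,  3,4, 6,  6 ] 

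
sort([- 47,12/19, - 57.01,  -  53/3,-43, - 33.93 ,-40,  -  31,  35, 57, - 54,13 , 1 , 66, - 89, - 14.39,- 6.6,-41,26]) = [ - 89, - 57.01, - 54, - 47 , - 43,- 41, - 40,-33.93,-31, - 53/3, - 14.39, - 6.6, 12/19, 1,13,26, 35, 57,66]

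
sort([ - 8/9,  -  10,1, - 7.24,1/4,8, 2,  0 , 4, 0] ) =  [ - 10,  -  7.24, - 8/9,  0,0,  1/4,1,  2,4,  8]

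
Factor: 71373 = 3^1*37^1 *643^1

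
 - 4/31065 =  - 1 + 31061/31065=-0.00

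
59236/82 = 29618/41 = 722.39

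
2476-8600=-6124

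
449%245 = 204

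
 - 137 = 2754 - 2891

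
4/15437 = 4/15437 = 0.00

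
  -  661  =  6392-7053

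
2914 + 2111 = 5025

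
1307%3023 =1307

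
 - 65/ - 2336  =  65/2336 = 0.03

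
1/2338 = 1/2338 = 0.00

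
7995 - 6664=1331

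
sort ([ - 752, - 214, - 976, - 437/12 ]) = [ - 976,-752,- 214, - 437/12 ]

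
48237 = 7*6891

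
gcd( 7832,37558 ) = 178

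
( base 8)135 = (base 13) 72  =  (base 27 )3C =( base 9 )113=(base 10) 93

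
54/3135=18/1045 = 0.02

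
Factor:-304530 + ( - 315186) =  - 2^2 * 3^1*43^1*1201^1 = - 619716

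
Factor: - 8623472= -2^4*11^1*13^1*3769^1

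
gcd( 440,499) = 1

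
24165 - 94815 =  - 70650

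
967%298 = 73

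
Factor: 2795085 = 3^2 * 5^1*179^1*347^1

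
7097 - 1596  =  5501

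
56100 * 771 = 43253100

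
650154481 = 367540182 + 282614299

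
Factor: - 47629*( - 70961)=11^1*6451^1 * 47629^1 =3379801469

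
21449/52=412 + 25/52=412.48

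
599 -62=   537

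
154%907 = 154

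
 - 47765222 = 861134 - 48626356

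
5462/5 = 1092+2/5 = 1092.40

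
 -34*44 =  - 1496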